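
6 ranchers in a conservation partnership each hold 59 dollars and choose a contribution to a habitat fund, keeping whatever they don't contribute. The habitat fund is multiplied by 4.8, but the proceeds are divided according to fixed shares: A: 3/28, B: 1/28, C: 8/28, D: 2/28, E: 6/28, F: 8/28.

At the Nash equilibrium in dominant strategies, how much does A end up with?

A player with share s gets back 4.8·s per unit contributed, so full contribution is dominant for anyone with s > 1/4.8 = 0.2083 and zero contribution is dominant for anyone below.
C, E and F clear that bar, contributing 59 each; the remaining 3 contribute 0. Total contributed: 177.
A keeps 59 and receives 4.8 × 177 × 3/28 = 91.03 from the habitat fund, for a payoff of 150.03.

150.03 dollars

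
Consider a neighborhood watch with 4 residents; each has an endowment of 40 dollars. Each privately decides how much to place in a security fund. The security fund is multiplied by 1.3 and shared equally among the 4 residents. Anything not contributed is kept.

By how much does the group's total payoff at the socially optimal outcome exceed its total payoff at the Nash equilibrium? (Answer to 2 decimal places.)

Each contributed unit returns 1.3/4 = 0.3250 to its contributor — below 1 — so contributing 0 is dominant for every player. At the Nash equilibrium everyone keeps their 40, and the group total is 4 × 40 = 160.
Each contributed unit returns 1.300 to the group as a whole (0.3250 to each of 4 players), which exceeds 1, so the social optimum is full contribution: group total = 1.300 × 160 = 208.00.
Efficiency loss = 208.00 − 160 = 48.00.

48.00 dollars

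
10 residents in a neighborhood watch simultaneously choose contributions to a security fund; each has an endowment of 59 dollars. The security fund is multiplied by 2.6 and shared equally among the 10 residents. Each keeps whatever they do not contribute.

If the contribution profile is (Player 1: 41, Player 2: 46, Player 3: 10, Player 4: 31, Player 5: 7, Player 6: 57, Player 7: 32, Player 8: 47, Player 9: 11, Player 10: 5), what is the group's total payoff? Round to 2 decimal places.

Total contributed: 41 + 46 + 10 + 31 + 7 + 57 + 32 + 47 + 11 + 5 = 287; total kept: 10 × 59 − 287 = 303.
The security fund pays out 2.6 × 287 = 746.20 in aggregate.
Group total = 303 + 746.20 = 1049.20.

1049.20 dollars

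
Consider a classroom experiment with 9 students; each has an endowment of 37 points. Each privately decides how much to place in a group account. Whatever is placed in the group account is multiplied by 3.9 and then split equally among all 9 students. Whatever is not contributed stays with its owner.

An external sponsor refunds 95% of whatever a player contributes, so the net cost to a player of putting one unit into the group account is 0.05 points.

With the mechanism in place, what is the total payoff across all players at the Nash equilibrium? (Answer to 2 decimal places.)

1615.05 points

With the mechanism, a contributed unit returns (3.9/9) / 0.05 = 8.6667 per unit of net cost to the contributor — now above 1 — so contributing fully is weakly dominant for every player.
So the Nash equilibrium is full contribution by all 9; the group earns 9 × (37 × 0.95 + 3.9 × 37) = 1615.05.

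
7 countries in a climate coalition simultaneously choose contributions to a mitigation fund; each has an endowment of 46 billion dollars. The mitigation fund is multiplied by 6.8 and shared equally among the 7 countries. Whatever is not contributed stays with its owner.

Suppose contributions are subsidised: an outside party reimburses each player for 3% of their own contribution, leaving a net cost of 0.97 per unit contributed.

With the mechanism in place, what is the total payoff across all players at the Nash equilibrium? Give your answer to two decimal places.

2199.26 billion dollars

Under the mechanism each unit contributed yields (6.8/7) / 0.97 = 1.0015 back to its contributor per unit of net cost, which exceeds 1, making full contribution the dominant choice for everyone.
At the Nash equilibrium everyone contributes 46. Group total payoff = 7 × (46 × 0.03 + 6.8 × 46) = 2199.26.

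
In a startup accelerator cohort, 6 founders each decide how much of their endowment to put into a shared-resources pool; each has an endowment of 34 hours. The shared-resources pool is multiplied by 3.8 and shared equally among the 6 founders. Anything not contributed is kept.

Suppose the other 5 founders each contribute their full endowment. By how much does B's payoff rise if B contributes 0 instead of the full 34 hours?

12.47 hours

Switching from a contribution of 34 to 0 lets B keep an extra 34 hours, but lowers the shared-resources pool by 34, which costs B their own share of that drop: 3.8/6 × 34 = 21.53.
Net gain = 34 − 21.53 = 12.47. The private return per contributed unit (0.6333) is below 1, so free-riding is indeed the best response regardless of what the others do.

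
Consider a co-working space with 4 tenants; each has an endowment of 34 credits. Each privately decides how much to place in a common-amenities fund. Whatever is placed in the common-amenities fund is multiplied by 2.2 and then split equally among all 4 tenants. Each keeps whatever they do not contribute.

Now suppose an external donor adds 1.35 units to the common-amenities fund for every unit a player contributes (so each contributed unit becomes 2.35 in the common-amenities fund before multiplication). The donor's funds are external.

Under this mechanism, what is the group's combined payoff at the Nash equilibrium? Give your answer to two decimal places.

703.12 credits

Under the mechanism each unit contributed yields 2.2 × 2.35 / 4 = 1.2925 back to its contributor per unit of net cost, which exceeds 1, making full contribution the dominant choice for everyone.
At the Nash equilibrium everyone contributes 34. Group total payoff = 2.2 × 2.35 × 136 = 703.12.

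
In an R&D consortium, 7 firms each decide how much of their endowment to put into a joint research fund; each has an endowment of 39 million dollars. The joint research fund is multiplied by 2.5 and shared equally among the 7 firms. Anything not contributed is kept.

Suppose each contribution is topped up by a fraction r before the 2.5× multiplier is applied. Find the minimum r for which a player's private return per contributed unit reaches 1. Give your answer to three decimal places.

With matching at rate r, one contributed unit becomes (1 + r) in the joint research fund and returns 2.5 × (1 + r) / 7 to the contributor.
Setting this equal to 1: 1 + r = 7/2.5 = 2.8000.
So the minimum matching rate is r = 2.8000 − 1 = 1.800.

1.800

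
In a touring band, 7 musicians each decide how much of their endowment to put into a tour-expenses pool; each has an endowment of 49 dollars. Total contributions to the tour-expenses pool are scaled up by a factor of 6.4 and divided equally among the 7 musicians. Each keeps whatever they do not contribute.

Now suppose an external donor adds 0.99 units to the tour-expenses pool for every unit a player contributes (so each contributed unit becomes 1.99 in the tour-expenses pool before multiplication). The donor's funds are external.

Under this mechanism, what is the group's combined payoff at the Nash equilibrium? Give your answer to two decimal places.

4368.45 dollars

The effective private return per unit is now 6.4 × 1.99 / 7 = 1.8194 > 1, so every player's dominant strategy flips to full contribution.
So the Nash equilibrium is full contribution by all 7; the group earns 6.4 × 1.99 × 343 = 4368.45.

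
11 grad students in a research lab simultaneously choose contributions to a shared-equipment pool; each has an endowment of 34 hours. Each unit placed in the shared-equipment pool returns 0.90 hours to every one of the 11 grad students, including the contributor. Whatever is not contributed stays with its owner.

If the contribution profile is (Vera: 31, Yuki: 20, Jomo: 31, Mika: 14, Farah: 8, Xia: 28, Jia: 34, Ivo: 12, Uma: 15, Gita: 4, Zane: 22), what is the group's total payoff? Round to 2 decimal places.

2323.10 hours

Total contributed: 31 + 20 + 31 + 14 + 8 + 28 + 34 + 12 + 15 + 4 + 22 = 219; total kept: 11 × 34 − 219 = 155.
The shared-equipment pool pays out 0.90 × 11 × 219 = 2168.10 in aggregate.
Group total = 155 + 2168.10 = 2323.10.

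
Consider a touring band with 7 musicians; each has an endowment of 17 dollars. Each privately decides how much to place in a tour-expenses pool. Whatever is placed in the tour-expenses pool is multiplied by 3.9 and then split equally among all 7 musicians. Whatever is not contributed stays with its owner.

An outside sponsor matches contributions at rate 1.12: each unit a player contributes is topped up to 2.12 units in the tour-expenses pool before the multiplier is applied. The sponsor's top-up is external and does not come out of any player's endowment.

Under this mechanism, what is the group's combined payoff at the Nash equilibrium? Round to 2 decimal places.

Under the mechanism each unit contributed yields 3.9 × 2.12 / 7 = 1.1811 back to its contributor per unit of net cost, which exceeds 1, making full contribution the dominant choice for everyone.
So the Nash equilibrium is full contribution by all 7; the group earns 3.9 × 2.12 × 119 = 983.89.

983.89 dollars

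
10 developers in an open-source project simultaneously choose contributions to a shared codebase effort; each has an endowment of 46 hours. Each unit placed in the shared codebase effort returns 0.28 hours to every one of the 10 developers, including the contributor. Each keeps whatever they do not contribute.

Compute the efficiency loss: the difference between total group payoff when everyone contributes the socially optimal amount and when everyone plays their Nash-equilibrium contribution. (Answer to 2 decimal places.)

828.00 hours

The private return per contributed unit is 0.28 < 1, so contributing 0 is dominant for every player. At the Nash equilibrium everyone keeps their 46, and the group total is 10 × 46 = 460.
Each contributed unit returns 2.800 to the group as a whole (0.28 to each of 10 players), which exceeds 1, so the social optimum is full contribution: group total = 2.800 × 460 = 1288.00.
Efficiency loss = 1288.00 − 460 = 828.00.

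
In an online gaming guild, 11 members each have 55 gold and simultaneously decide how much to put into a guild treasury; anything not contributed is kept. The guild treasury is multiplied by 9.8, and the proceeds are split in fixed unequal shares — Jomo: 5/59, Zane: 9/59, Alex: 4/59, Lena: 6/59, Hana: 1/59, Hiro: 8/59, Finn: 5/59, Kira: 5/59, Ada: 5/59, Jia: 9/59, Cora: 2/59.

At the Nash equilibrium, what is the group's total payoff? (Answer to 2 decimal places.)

For player j, contributing a unit is worthwhile iff 9.8 × (j's share) ≥ 1, i.e. iff j's share is at least 0.1020.
Zane, Hiro and Jia are above the threshold, contributing 55 each; the remaining 8 contribute 0. Total contributed: 165.
The guild treasury pays out 9.8 × 165 = 1617.00 in total (split across the unequal shares, but the aggregate is all that matters for the group sum).
The 8 free-riders keep 55 each, adding 440. Group total = 440 + 1617.00 = 2057.00.

2057.00 gold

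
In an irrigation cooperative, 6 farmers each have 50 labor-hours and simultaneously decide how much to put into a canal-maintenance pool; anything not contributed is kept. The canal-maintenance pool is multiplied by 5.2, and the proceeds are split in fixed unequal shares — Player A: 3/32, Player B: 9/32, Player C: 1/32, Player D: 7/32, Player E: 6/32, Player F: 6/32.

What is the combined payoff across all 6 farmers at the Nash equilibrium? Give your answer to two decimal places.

720.00 labor-hours

For player j, contributing a unit is worthwhile iff 5.2 × (j's share) ≥ 1, i.e. iff j's share is at least 0.1923.
The shares above 0.1923 belong to Player B and Player D, contributing 50 each; the remaining 4 contribute 0. Total contributed: 100.
The canal-maintenance pool pays out 5.2 × 100 = 520.00 in total (split across the unequal shares, but the aggregate is all that matters for the group sum).
The 4 free-riders keep 50 each, adding 200. Group total = 200 + 520.00 = 720.00.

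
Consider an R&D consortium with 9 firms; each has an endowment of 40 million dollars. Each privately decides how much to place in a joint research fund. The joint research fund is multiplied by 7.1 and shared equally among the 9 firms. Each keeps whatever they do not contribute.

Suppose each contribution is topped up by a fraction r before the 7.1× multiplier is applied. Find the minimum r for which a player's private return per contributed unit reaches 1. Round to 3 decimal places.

0.268

With matching at rate r, one contributed unit becomes (1 + r) in the joint research fund and returns 7.1 × (1 + r) / 9 to the contributor.
Setting this equal to 1: 1 + r = 9/7.1 = 1.2676.
So the minimum matching rate is r = 1.2676 − 1 = 0.268.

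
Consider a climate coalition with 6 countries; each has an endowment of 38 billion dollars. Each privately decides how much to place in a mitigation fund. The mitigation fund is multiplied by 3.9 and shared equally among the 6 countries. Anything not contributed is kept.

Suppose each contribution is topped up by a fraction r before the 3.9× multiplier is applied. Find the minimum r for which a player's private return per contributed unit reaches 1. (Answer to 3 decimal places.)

0.538

With matching at rate r, one contributed unit becomes (1 + r) in the mitigation fund and returns 3.9 × (1 + r) / 6 to the contributor.
Setting this equal to 1: 1 + r = 6/3.9 = 1.5385.
So the minimum matching rate is r = 1.5385 − 1 = 0.538.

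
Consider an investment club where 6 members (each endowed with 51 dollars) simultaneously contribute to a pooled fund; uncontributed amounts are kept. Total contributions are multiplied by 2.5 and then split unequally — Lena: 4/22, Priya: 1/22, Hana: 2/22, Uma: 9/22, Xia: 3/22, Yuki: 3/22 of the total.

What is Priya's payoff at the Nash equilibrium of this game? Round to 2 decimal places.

Each unit j contributes comes back to j as 2.5 × (j's share), so j prefers to contribute only if that share exceeds 1/2.5 = 0.4000; otherwise keeping the unit dominates.
Only Uma (9/22) clears that bar, contributing 51; the remaining 5 contribute 0. Total contributed: 51.
Priya keeps 51 and receives 2.5 × 51 × 1/22 = 5.80 from the pooled fund, for a payoff of 56.80.

56.80 dollars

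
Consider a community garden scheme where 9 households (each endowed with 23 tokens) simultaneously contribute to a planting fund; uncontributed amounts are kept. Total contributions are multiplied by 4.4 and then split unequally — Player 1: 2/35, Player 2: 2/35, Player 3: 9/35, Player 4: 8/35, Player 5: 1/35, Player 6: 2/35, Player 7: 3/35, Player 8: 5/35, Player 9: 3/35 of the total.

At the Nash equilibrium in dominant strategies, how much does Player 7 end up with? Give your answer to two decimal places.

For player j, contributing a unit is worthwhile iff 4.4 × (j's share) ≥ 1, i.e. iff j's share is at least 0.2273.
Player 3 and Player 4 clear that bar, contributing 23 each; the remaining 7 contribute 0. Total contributed: 46.
Player 7 keeps 23 and receives 4.4 × 46 × 3/35 = 17.35 from the planting fund, for a payoff of 40.35.

40.35 tokens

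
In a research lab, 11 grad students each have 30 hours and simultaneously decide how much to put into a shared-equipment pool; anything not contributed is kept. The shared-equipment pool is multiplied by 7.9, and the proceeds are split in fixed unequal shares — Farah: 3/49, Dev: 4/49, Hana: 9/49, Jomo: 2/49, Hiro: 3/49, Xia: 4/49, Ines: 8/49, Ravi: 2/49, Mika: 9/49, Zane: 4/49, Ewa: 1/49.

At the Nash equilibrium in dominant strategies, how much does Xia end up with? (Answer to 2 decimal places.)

For player j, contributing a unit is worthwhile iff 7.9 × (j's share) ≥ 1, i.e. iff j's share is at least 0.1266.
Hana, Ines and Mika are above the threshold, contributing 30 each; the remaining 8 contribute 0. Total contributed: 90.
Xia keeps 30 and receives 7.9 × 90 × 4/49 = 58.04 from the shared-equipment pool, for a payoff of 88.04.

88.04 hours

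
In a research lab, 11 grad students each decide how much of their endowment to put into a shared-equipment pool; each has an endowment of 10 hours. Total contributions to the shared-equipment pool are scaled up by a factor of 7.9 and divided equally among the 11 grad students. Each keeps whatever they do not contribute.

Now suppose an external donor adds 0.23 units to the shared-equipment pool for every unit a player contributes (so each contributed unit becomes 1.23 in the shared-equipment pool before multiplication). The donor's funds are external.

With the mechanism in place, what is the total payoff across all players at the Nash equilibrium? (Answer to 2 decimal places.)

The effective private return is 7.9 × 1.23 / 11 = 0.8834, which is still under 1, so the mechanism doesn't change anyone's dominant strategy: zero contribution.
Everyone keeps their endowment and the group total is 11 × 10 = 110.

110.00 hours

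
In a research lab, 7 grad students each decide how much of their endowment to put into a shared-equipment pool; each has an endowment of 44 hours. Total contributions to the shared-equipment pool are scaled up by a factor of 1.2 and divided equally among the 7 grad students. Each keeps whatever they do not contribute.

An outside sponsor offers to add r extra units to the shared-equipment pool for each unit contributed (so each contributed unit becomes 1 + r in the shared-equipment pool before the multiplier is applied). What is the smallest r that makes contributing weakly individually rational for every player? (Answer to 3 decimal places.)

4.833

With matching at rate r, one contributed unit becomes (1 + r) in the shared-equipment pool and returns 1.2 × (1 + r) / 7 to the contributor.
Setting this equal to 1: 1 + r = 7/1.2 = 5.8333.
So the minimum matching rate is r = 5.8333 − 1 = 4.833.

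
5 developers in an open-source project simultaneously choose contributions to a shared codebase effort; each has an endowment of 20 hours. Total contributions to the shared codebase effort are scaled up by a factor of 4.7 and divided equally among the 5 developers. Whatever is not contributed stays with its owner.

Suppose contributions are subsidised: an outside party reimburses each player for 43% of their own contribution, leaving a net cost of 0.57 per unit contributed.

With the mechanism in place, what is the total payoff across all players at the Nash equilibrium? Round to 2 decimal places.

513.00 hours

Under the mechanism each unit contributed yields (4.7/5) / 0.57 = 1.6491 back to its contributor per unit of net cost, which exceeds 1, making full contribution the dominant choice for everyone.
So the Nash equilibrium is full contribution by all 5; the group earns 5 × (20 × 0.43 + 4.7 × 20) = 513.00.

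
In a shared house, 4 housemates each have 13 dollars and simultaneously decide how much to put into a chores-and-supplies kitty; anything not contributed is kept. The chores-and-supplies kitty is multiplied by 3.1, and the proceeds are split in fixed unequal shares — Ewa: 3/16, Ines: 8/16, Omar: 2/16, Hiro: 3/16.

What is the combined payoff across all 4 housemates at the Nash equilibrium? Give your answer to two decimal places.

79.30 dollars

For player j, contributing a unit is worthwhile iff 3.1 × (j's share) ≥ 1, i.e. iff j's share is at least 0.3226.
Ines alone (share 8/16) is above the threshold, contributing 13; the remaining 3 contribute 0. Total contributed: 13.
The chores-and-supplies kitty pays out 3.1 × 13 = 40.30 in total (split across the unequal shares, but the aggregate is all that matters for the group sum).
The 3 free-riders keep 13 each, adding 39. Group total = 39 + 40.30 = 79.30.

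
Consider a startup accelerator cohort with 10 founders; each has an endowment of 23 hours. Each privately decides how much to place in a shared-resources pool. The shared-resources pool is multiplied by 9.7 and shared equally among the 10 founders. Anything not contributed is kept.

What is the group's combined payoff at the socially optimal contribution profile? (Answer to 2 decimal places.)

Each contributed unit returns 9.700 to the group as a whole (0.9700 to each of 10 players), which exceeds 1, so the social optimum is full contribution: group total = 9.700 × 230 = 2231.00.

2231.00 hours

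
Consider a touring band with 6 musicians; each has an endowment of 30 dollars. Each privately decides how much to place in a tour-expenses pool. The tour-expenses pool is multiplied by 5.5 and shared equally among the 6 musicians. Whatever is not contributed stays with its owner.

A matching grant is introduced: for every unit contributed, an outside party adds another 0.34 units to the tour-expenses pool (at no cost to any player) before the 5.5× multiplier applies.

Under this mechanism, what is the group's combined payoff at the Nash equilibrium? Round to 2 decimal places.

With the mechanism, a contributed unit returns 5.5 × 1.34 / 6 = 1.2283 per unit of net cost to the contributor — now above 1 — so contributing fully is weakly dominant for every player.
So the Nash equilibrium is full contribution by all 6; the group earns 5.5 × 1.34 × 180 = 1326.60.

1326.60 dollars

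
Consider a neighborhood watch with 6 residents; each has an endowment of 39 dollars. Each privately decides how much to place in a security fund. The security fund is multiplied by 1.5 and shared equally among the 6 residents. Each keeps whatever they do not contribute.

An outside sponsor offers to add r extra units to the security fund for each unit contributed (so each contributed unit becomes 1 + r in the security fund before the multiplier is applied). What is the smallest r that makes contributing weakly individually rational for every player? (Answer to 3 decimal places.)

With matching at rate r, one contributed unit becomes (1 + r) in the security fund and returns 1.5 × (1 + r) / 6 to the contributor.
Setting this equal to 1: 1 + r = 6/1.5 = 4.0000.
So the minimum matching rate is r = 4.0000 − 1 = 3.000.

3.000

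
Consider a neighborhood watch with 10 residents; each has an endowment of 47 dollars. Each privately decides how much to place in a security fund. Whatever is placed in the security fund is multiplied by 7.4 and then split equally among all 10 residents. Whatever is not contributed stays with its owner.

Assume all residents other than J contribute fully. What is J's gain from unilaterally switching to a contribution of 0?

12.22 dollars

Switching from a contribution of 47 to 0 lets J keep an extra 47 dollars, but lowers the security fund by 47, which costs J their own share of that drop: 7.4/10 × 47 = 34.78.
Net gain = 47 − 34.78 = 12.22. The private return per contributed unit (0.7400) is below 1, so free-riding is indeed the best response regardless of what the others do.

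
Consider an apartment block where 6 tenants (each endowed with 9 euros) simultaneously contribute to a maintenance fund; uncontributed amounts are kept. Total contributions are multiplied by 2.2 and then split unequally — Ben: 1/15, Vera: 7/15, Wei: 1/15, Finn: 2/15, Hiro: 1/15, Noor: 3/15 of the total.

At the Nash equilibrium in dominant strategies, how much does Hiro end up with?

A player with share s gets back 2.2·s per unit contributed, so full contribution is dominant for anyone with s > 1/2.2 = 0.4545 and zero contribution is dominant for anyone below.
The only share above 0.4545 is Vera's 7/15, contributing 9; the remaining 5 contribute 0. Total contributed: 9.
Hiro keeps 9 and receives 2.2 × 9 × 1/15 = 1.32 from the maintenance fund, for a payoff of 10.32.

10.32 euros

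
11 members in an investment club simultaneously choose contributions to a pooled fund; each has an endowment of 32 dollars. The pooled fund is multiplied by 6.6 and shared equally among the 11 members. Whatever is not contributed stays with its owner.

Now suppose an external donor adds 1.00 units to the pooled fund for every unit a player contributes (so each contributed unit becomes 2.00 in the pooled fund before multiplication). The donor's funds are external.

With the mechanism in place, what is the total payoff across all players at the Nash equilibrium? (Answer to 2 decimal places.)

With the mechanism, a contributed unit returns 6.6 × 2.00 / 11 = 1.2000 per unit of net cost to the contributor — now above 1 — so contributing fully is weakly dominant for every player.
So the Nash equilibrium is full contribution by all 11; the group earns 6.6 × 2.00 × 352 = 4646.40.

4646.40 dollars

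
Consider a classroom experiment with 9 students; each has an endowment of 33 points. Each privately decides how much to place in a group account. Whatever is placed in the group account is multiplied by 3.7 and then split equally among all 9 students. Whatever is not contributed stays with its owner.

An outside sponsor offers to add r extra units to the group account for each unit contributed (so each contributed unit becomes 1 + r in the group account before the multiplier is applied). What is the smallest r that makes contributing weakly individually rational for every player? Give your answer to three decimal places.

1.432

With matching at rate r, one contributed unit becomes (1 + r) in the group account and returns 3.7 × (1 + r) / 9 to the contributor.
Setting this equal to 1: 1 + r = 9/3.7 = 2.4324.
So the minimum matching rate is r = 2.4324 − 1 = 1.432.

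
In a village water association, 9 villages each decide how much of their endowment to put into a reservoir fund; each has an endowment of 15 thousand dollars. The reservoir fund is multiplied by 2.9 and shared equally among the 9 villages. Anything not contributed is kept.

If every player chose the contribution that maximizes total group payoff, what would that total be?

391.50 thousand dollars

Each contributed unit returns 2.900 to the group as a whole (0.3222 to each of 9 players), which exceeds 1, so the social optimum is full contribution: group total = 2.900 × 135 = 391.50.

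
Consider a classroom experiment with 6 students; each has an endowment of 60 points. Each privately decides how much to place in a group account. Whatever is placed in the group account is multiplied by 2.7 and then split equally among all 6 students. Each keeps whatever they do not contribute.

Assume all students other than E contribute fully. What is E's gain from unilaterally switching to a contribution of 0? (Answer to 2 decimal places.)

Switching from a contribution of 60 to 0 lets E keep an extra 60 points, but lowers the group account by 60, which costs E their own share of that drop: 2.7/6 × 60 = 27.00.
Net gain = 60 − 27.00 = 33.00. The private return per contributed unit (0.4500) is below 1, so free-riding is indeed the best response regardless of what the others do.

33.00 points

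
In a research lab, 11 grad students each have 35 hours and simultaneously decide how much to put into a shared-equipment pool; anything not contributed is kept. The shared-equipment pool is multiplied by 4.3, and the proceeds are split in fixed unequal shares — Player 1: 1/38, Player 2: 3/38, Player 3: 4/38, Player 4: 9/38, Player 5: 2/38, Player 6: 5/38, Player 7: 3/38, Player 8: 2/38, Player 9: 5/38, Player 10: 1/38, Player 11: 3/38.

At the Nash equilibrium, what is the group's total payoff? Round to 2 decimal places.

Each unit j contributes comes back to j as 4.3 × (j's share), so j prefers to contribute only if that share exceeds 1/4.3 = 0.2326; otherwise keeping the unit dominates.
Player 4 alone (share 9/38) is above the threshold, contributing 35; the remaining 10 contribute 0. Total contributed: 35.
The shared-equipment pool pays out 4.3 × 35 = 150.50 in total (split across the unequal shares, but the aggregate is all that matters for the group sum).
The 10 free-riders keep 35 each, adding 350. Group total = 350 + 150.50 = 500.50.

500.50 hours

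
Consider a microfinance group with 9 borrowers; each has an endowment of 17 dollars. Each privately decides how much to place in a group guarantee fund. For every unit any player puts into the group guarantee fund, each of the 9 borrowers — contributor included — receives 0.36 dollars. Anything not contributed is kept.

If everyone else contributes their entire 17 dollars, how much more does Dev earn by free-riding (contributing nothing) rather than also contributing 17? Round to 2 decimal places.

10.88 dollars

Switching from a contribution of 17 to 0 lets Dev keep an extra 17 dollars, but lowers the group guarantee fund by 17, which costs Dev their own share of that drop: 0.36 × 17 = 6.12.
Net gain = 17 − 6.12 = 10.88. The private return per contributed unit (0.36) is below 1, so free-riding is indeed the best response regardless of what the others do.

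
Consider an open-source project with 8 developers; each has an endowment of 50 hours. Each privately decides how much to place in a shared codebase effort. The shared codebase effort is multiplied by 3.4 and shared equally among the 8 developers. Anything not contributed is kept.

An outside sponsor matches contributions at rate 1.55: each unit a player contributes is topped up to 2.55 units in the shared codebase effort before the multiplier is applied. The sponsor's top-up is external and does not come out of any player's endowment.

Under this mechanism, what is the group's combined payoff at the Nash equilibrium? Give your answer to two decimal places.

3468.00 hours

With the mechanism, a contributed unit returns 3.4 × 2.55 / 8 = 1.0838 per unit of net cost to the contributor — now above 1 — so contributing fully is weakly dominant for every player.
At the Nash equilibrium everyone contributes 50. Group total payoff = 3.4 × 2.55 × 400 = 3468.00.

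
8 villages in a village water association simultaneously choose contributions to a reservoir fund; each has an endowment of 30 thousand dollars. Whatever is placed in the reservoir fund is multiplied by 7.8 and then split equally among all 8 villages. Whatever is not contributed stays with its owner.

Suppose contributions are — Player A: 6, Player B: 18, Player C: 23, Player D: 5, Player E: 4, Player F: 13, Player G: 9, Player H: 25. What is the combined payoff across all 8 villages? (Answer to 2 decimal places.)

940.40 thousand dollars

Total contributed: 6 + 18 + 23 + 5 + 4 + 13 + 9 + 25 = 103; total kept: 8 × 30 − 103 = 137.
The reservoir fund pays out 7.8 × 103 = 803.40 in aggregate.
Group total = 137 + 803.40 = 940.40.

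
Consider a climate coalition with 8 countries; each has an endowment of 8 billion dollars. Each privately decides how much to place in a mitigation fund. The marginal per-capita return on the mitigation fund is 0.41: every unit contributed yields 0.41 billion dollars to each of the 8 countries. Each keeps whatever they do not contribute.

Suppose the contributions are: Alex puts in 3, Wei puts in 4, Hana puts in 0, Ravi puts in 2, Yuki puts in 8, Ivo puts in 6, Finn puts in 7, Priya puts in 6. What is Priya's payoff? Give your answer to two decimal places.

16.76 billion dollars

Total contributed: 3 + 4 + 0 + 2 + 8 + 6 + 7 + 6 = 36.
Each receives 0.41 × 36 = 14.76 from the mitigation fund.
Priya keeps 8 − 6 = 2, so Priya's payoff is 2 + 14.76 = 16.76.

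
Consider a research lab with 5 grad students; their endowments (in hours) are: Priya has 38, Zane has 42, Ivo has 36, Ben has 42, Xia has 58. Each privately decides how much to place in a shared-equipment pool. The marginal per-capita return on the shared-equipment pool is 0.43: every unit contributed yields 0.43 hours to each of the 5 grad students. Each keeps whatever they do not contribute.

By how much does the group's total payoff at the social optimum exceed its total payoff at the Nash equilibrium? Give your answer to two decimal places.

The private return per contributed unit is 0.43 < 1 for everyone, so the Nash equilibrium is zero contribution and the group total is Σ E_j = 38 + 42 + 36 + 42 + 58 = 216.
Each contributed unit returns 2.150 to the group, so the social optimum is full contribution by everyone: group total = 2.150 × 216 = 464.40.
Efficiency loss = (2.150 − 1) × 216 = 248.40.

248.40 hours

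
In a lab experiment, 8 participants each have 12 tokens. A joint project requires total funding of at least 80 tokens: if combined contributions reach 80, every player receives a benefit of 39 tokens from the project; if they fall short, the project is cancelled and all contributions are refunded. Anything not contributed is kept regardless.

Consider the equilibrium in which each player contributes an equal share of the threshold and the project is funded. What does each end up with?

41 tokens

Equal share of the threshold: 80/8 = 10.
At this profile no one gains by cutting their contribution: any cut drops the total below 80, the project is cancelled, contributions are refunded, and the deviator ends with 12, which is less than 12 − 10 + 39 = 41. Contributing more than 10 just wastes the excess. So contributing exactly 10 is a best response.
Each player's payoff: 12 − 10 + 39 = 41.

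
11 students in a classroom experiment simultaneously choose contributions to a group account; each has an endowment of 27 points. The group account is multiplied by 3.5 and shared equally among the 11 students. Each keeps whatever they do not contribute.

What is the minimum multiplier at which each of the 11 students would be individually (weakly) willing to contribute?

11

A contributed unit returns (multiplier)/11 to its contributor.
This reaches 1 exactly when the multiplier is 11.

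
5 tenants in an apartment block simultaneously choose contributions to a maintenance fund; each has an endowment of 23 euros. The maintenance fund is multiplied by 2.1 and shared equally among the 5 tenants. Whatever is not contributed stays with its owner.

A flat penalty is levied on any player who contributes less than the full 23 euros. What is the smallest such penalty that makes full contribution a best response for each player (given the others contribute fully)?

Given the others contribute fully, the best deviation is to contribute 0 (any partial contribution still incurs the fine and gives up units whose private return 0.4200 is below 1).
Deviating from 23 to 0 saves 23 euros but forfeits the deviator's share of the drop in the maintenance fund: 2.1/5 × 23 = 9.66.
So the deviation gain is 23 − 9.66 = 13.34, and the fine must be at least 13.34 euros to wipe it out.

13.34 euros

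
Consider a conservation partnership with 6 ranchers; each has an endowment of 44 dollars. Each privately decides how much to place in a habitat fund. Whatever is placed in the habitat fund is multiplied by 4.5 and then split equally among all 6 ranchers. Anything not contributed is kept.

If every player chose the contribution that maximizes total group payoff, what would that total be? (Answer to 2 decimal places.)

Each contributed unit returns 4.500 to the group as a whole (0.7500 to each of 6 players), which exceeds 1, so the social optimum is full contribution: group total = 4.500 × 264 = 1188.00.

1188.00 dollars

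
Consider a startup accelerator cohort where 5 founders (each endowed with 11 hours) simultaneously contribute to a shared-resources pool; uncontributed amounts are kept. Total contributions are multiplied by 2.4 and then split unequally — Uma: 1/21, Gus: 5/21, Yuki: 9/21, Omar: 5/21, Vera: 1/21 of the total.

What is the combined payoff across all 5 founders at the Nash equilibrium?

70.40 hours

For player j, contributing a unit is worthwhile iff 2.4 × (j's share) ≥ 1, i.e. iff j's share is at least 0.4167.
Yuki alone (share 9/21) is above the threshold, contributing 11; the remaining 4 contribute 0. Total contributed: 11.
The shared-resources pool pays out 2.4 × 11 = 26.40 in total (split across the unequal shares, but the aggregate is all that matters for the group sum).
The 4 free-riders keep 11 each, adding 44. Group total = 44 + 26.40 = 70.40.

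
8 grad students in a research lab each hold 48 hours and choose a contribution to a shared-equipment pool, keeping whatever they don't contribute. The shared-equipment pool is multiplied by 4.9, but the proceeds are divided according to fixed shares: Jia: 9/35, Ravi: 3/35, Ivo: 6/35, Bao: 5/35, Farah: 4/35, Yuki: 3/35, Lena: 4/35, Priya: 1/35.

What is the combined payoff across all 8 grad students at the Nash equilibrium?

571.20 hours

For player j, contributing a unit is worthwhile iff 4.9 × (j's share) ≥ 1, i.e. iff j's share is at least 0.2041.
Jia alone (share 9/35) is above the threshold, contributing 48; the remaining 7 contribute 0. Total contributed: 48.
The shared-equipment pool pays out 4.9 × 48 = 235.20 in total (split across the unequal shares, but the aggregate is all that matters for the group sum).
The 7 free-riders keep 48 each, adding 336. Group total = 336 + 235.20 = 571.20.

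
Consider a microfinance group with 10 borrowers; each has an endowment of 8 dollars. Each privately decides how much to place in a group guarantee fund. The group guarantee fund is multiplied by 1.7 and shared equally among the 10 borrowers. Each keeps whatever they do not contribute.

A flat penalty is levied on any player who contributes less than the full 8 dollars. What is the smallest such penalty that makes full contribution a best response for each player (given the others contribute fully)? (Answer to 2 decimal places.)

Given the others contribute fully, the best deviation is to contribute 0 (any partial contribution still incurs the fine and gives up units whose private return 0.1700 is below 1).
Deviating from 8 to 0 saves 8 dollars but forfeits the deviator's share of the drop in the group guarantee fund: 1.7/10 × 8 = 1.36.
So the deviation gain is 8 − 1.36 = 6.64, and the fine must be at least 6.64 dollars to wipe it out.

6.64 dollars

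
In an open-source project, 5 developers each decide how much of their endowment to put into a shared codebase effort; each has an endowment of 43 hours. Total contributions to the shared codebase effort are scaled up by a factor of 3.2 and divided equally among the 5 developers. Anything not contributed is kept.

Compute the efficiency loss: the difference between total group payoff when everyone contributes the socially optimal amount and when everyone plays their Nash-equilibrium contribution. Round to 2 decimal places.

Each contributed unit returns 3.2/5 = 0.6400 to its contributor — below 1 — so contributing 0 is dominant for every player. At the Nash equilibrium everyone keeps their 43, and the group total is 5 × 43 = 215.
Each contributed unit returns 3.200 to the group as a whole (0.6400 to each of 5 players), which exceeds 1, so the social optimum is full contribution: group total = 3.200 × 215 = 688.00.
Efficiency loss = 688.00 − 215 = 473.00.

473.00 hours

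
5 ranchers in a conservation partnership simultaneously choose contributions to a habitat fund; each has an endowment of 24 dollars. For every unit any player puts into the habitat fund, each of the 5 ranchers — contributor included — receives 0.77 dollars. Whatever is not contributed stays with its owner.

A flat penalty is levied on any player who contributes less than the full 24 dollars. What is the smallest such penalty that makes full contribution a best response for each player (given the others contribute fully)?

5.52 dollars

Given the others contribute fully, the best deviation is to contribute 0 (any partial contribution still incurs the fine and gives up units whose private return 0.77 is below 1).
Deviating from 24 to 0 saves 24 dollars but forfeits the deviator's share of the drop in the habitat fund: 0.77 × 24 = 18.48.
So the deviation gain is 24 − 18.48 = 5.52, and the fine must be at least 5.52 dollars to wipe it out.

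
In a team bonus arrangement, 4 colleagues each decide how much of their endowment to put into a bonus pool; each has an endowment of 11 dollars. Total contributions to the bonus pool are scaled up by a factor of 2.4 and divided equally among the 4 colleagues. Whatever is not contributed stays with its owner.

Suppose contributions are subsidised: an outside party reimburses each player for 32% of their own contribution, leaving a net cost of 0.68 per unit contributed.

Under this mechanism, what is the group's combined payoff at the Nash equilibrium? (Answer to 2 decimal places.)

44.00 dollars

The effective private return is (2.4/4) / 0.68 = 0.8824, which is still under 1, so the mechanism doesn't change anyone's dominant strategy: zero contribution.
At the Nash equilibrium no one contributes; group total payoff = 4 × 11 = 44.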